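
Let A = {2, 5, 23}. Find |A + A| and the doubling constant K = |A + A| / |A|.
K = |A + A| / |A| = 6/3 = 2

Enumerate A + A = {a + b : a, b ∈ A}. With |A| = 3, there are |A|^2 = 9 ordered sum pairs; collecting distinct values, A + A = {4, 7, 10, 25, 28, 46}, so |A + A| = 6. Thus K = 6/3 = 2. For comparison, the minimum possible |A + A| over all 3-element sets is 2·3 − 1 = 5 (so min K = 5/3), attained only by arithmetic progressions.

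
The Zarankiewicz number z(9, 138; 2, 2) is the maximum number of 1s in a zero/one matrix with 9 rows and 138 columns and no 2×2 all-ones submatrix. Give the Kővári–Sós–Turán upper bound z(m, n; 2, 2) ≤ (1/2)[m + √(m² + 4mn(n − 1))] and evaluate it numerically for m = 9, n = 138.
z(9, 138; 2, 2) ≤ (1/2)[9 + √(9² + 4·9·138·137)] = (1/2)[9 + √680697] = 417.0218

Kővári–Sós–Turán: let r_1, ..., r_9 be the row sums and z = Σ r_i the total number of 1s. Each pair of columns can share at most one row with both entries 1 (else a 2×2 all-ones block appears), so Σ_i C(r_i, 2) ≤ C(138, 2) = 9453. By convexity Σ_i C(r_i, 2) ≥ 9·C(z/9, 2) = z(z − 9)/(2·9), giving z² − 9z − 9·138·137 ≤ 0 and hence z ≤ (1/2)[9 + √(81 + 4·170154)] = (1/2)[9 + √680697] ≈ (1/2)(9 + 825.0436) = 417.0218.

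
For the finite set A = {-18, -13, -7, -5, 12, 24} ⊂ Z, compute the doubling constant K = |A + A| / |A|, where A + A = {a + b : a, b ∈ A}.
K = |A + A| / |A| = 21/6 = 7/2

Enumerate A + A = {a + b : a, b ∈ A}. With |A| = 6, there are |A|^2 = 36 ordered sum pairs; collecting distinct values, A + A = {-36, -31, -26, -25, -23, -20, -18, -14, -12, -10, -6, -1, 5, 6, 7, 11, 17, 19, 24, 36, 48}, so |A + A| = 21. Thus K = 21/6 = 7/2. For comparison, the minimum possible |A + A| over all 6-element sets is 2·6 − 1 = 11 (so min K = 11/6), attained only by arithmetic progressions.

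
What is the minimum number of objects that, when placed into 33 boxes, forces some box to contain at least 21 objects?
n = (21 − 1)·33 + 1 = 661

By the generalised pigeonhole principle, to guarantee some box contains ≥ r objects we need more than (r − 1) · k objects total. Threshold: n = (r − 1) · k + 1. With r = 21 and k = 33: n = 20 · 33 + 1 = 660 + 1 = 661. For n = 660 = 20 · 33, we can put exactly 20 objects in every box, avoiding 21 in any single one — so 661 is tight.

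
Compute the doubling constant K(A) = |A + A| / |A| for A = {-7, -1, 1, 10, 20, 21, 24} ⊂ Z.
K = |A + A| / |A| = 27/7

Enumerate A + A = {a + b : a, b ∈ A}. With |A| = 7, there are |A|^2 = 49 ordered sum pairs; collecting distinct values, A + A = {-14, -8, -6, -2, 0, 2, 3, 9, 11, 13, 14, 17, 19, 20, 21, 22, 23, 25, 30, 31, 34, 40, 41, 42, 44, 45, 48}, so |A + A| = 27. Thus K = 27/7. For comparison, the minimum possible |A + A| over all 7-element sets is 2·7 − 1 = 13 (so min K = 13/7), attained only by arithmetic progressions.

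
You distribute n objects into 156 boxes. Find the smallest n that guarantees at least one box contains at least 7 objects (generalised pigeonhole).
n = (7 − 1)·156 + 1 = 937

By the generalised pigeonhole principle, to guarantee some box contains ≥ r objects we need more than (r − 1) · k objects total. Threshold: n = (r − 1) · k + 1. With r = 7 and k = 156: n = 6 · 156 + 1 = 936 + 1 = 937. For n = 936 = 6 · 156, we can put exactly 6 objects in every box, avoiding 7 in any single one — so 937 is tight.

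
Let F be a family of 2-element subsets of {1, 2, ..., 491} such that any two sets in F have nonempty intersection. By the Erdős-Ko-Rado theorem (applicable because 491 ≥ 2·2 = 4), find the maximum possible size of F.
max |F| = C(490, 1) = 490

The Erdős-Ko-Rado theorem states: for n ≥ 2k, an intersecting family of k-subsets of an n-element set has size at most C(n − 1, k − 1), with equality for 'star' families {A ⊆ [n] : |A| = k, i ∈ A} (fix an element i). For n = 491, k = 2: C(490, 1) = 490.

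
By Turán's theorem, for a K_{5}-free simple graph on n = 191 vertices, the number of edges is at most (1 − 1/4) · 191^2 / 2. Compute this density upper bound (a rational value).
Turán density bound = (3/4) · 191^2/2 = 109443/8 ≈ 13680.375

Turán's theorem: ex(n, K_{r+1}) is achieved by the complete r-partite Turán graph T(n, r) with parts as balanced as possible, and is at most (1 − 1/r) · n^2/2. For r = 4, n = 191: the density bound is (3/4) · 36481/2 = 109443/8 ≈ 13680.375. The integer-valued extremum is e(T(191, 4)) = 13680, which is strictly less than the density bound 109443/8 since 4 ∤ 191 (the parts of T(191, 4) cannot all be equal).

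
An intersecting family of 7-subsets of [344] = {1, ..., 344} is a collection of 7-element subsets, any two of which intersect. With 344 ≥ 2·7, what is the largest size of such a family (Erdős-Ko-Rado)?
max |F| = C(343, 6) = 2164399496259

Erdős-Ko-Rado (1961): when n ≥ 2k, max |F| = C(n−1, k−1). The bound is attained by the star {A : i ∈ A} for any fixed i ∈ [n]. Here C(344−1, 7−1) = C(343, 6) = 2164399496259.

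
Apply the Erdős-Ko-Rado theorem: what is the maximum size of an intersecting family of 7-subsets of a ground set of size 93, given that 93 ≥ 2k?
max |F| = C(92, 6) = 713068356

Erdős-Ko-Rado (1961): when n ≥ 2k, max |F| = C(n−1, k−1). The bound is attained by the star {A : i ∈ A} for any fixed i ∈ [n]. Here C(93−1, 7−1) = C(92, 6) = 713068356.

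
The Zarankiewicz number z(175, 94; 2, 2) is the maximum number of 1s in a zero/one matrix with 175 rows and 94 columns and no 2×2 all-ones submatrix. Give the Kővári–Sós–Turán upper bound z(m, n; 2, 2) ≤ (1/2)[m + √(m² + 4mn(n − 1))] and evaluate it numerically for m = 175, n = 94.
z(175, 94; 2, 2) ≤ (1/2)[175 + √(175² + 4·175·94·93)] = (1/2)[175 + √6150025] = 1327.4622

Kővári–Sós–Turán: let r_1, ..., r_175 be the row sums and z = Σ r_i the total number of 1s. Each pair of columns can share at most one row with both entries 1 (else a 2×2 all-ones block appears), so Σ_i C(r_i, 2) ≤ C(94, 2) = 4371. By convexity Σ_i C(r_i, 2) ≥ 175·C(z/175, 2) = z(z − 175)/(2·175), giving z² − 175z − 175·94·93 ≤ 0 and hence z ≤ (1/2)[175 + √(30625 + 4·1529850)] = (1/2)[175 + √6150025] ≈ (1/2)(175 + 2479.9244) = 1327.4622.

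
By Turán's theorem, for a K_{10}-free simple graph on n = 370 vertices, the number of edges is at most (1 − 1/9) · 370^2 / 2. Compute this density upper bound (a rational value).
Turán density bound = (8/9) · 370^2/2 = 547600/9 ≈ 60844.4444

Turán's theorem: ex(n, K_{r+1}) is achieved by the complete r-partite Turán graph T(n, r) with parts as balanced as possible, and is at most (1 − 1/r) · n^2/2. For r = 9, n = 370: the density bound is (8/9) · 136900/2 = 547600/9 ≈ 60844.4444. The integer-valued extremum is e(T(370, 9)) = 60844, which is strictly less than the density bound 547600/9 since 9 ∤ 370 (the parts of T(370, 9) cannot all be equal).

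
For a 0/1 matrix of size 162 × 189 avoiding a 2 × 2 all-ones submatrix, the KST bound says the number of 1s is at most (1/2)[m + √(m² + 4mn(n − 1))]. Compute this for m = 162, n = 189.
z(162, 189; 2, 2) ≤ (1/2)[162 + √(162² + 4·162·189·188)] = (1/2)[162 + √23050980] = 2481.5718

Kővári–Sós–Turán: let r_1, ..., r_162 be the row sums and z = Σ r_i the total number of 1s. Each pair of columns can share at most one row with both entries 1 (else a 2×2 all-ones block appears), so Σ_i C(r_i, 2) ≤ C(189, 2) = 17766. By convexity Σ_i C(r_i, 2) ≥ 162·C(z/162, 2) = z(z − 162)/(2·162), giving z² − 162z − 162·189·188 ≤ 0 and hence z ≤ (1/2)[162 + √(26244 + 4·5756184)] = (1/2)[162 + √23050980] ≈ (1/2)(162 + 4801.1436) = 2481.5718.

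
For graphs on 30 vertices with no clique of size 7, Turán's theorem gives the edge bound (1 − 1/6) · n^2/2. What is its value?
Turán density bound = (5/6) · 30^2/2 = 375

Turán's theorem: ex(n, K_{r+1}) is achieved by the complete r-partite Turán graph T(n, r) with parts as balanced as possible, and is at most (1 − 1/r) · n^2/2. For r = 6, n = 30: the density bound is (5/6) · 900/2 = 375. Since 6 ∣ 30, the Turán graph T(30, 6) has parts of equal size 5, and its edge count e(T(30, 6)) = 375 attains the density bound exactly.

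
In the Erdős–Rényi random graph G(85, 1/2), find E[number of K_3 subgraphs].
E[# K_3] = C(85, 3) · (1/2)^C(3, 2) = 98770 / 2^3 = 49385/4 = 12346.25

For each 3-subset S of vertices (there are C(85, 3) = 98770 such S), let X_S = 1 if S induces a K_3 (all C(3, 2) = 3 edges present). Then P(X_S = 1) = (1/2)^3 = 1/8. By linearity of expectation, E[# K_3] = C(85, 3) · (1/2)^3 = 98770 / 8 = 49385/4 = 12346.25.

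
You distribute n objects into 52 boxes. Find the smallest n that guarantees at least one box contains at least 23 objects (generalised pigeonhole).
n = (23 − 1)·52 + 1 = 1145

By the generalised pigeonhole principle, to guarantee some box contains ≥ r objects we need more than (r − 1) · k objects total. Threshold: n = (r − 1) · k + 1. With r = 23 and k = 52: n = 22 · 52 + 1 = 1144 + 1 = 1145. For n = 1144 = 22 · 52, we can put exactly 22 objects in every box, avoiding 23 in any single one — so 1145 is tight.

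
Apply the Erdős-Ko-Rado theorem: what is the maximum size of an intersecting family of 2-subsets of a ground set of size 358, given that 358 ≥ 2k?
max |F| = C(357, 1) = 357

The Erdős-Ko-Rado theorem states: for n ≥ 2k, an intersecting family of k-subsets of an n-element set has size at most C(n − 1, k − 1), with equality for 'star' families {A ⊆ [n] : |A| = k, i ∈ A} (fix an element i). For n = 358, k = 2: C(357, 1) = 357.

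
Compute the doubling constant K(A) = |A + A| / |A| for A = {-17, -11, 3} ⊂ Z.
K = |A + A| / |A| = 6/3 = 2

Enumerate A + A = {a + b : a, b ∈ A}. With |A| = 3, there are |A|^2 = 9 ordered sum pairs; collecting distinct values, A + A = {-34, -28, -22, -14, -8, 6}, so |A + A| = 6. Thus K = 6/3 = 2. For comparison, the minimum possible |A + A| over all 3-element sets is 2·3 − 1 = 5 (so min K = 5/3), attained only by arithmetic progressions.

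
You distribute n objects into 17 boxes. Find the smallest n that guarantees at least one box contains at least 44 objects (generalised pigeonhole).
n = (44 − 1)·17 + 1 = 732

By the generalised pigeonhole principle, to guarantee some box contains ≥ r objects we need more than (r − 1) · k objects total. Threshold: n = (r − 1) · k + 1. With r = 44 and k = 17: n = 43 · 17 + 1 = 731 + 1 = 732. For n = 731 = 43 · 17, we can put exactly 43 objects in every box, avoiding 44 in any single one — so 732 is tight.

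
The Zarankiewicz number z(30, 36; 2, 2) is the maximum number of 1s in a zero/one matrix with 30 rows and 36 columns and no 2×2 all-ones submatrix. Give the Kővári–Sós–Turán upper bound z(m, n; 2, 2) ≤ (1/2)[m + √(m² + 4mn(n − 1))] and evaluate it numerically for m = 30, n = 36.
z(30, 36; 2, 2) ≤ (1/2)[30 + √(30² + 4·30·36·35)] = (1/2)[30 + √152100] = 210

Kővári–Sós–Turán: let r_1, ..., r_30 be the row sums and z = Σ r_i the total number of 1s. Each pair of columns can share at most one row with both entries 1 (else a 2×2 all-ones block appears), so Σ_i C(r_i, 2) ≤ C(36, 2) = 630. By convexity Σ_i C(r_i, 2) ≥ 30·C(z/30, 2) = z(z − 30)/(2·30), giving z² − 30z − 30·36·35 ≤ 0 and hence z ≤ (1/2)[30 + √(900 + 4·37800)] = (1/2)[30 + √152100] ≈ (1/2)(30 + 390) = 210.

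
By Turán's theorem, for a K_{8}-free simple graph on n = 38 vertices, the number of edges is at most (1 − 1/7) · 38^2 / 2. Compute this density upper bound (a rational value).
Turán density bound = (6/7) · 38^2/2 = 4332/7 ≈ 618.8571

Turán's theorem: ex(n, K_{r+1}) is achieved by the complete r-partite Turán graph T(n, r) with parts as balanced as possible, and is at most (1 − 1/r) · n^2/2. For r = 7, n = 38: the density bound is (6/7) · 1444/2 = 4332/7 ≈ 618.8571. The integer-valued extremum is e(T(38, 7)) = 618, which is strictly less than the density bound 4332/7 since 7 ∤ 38 (the parts of T(38, 7) cannot all be equal).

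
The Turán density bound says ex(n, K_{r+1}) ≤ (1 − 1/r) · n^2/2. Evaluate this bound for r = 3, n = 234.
Turán density bound = (2/3) · 234^2/2 = 18252

Turán's theorem: ex(n, K_{r+1}) is achieved by the complete r-partite Turán graph T(n, r) with parts as balanced as possible, and is at most (1 − 1/r) · n^2/2. For r = 3, n = 234: the density bound is (2/3) · 54756/2 = 18252. Since 3 ∣ 234, the Turán graph T(234, 3) has parts of equal size 78, and its edge count e(T(234, 3)) = 18252 attains the density bound exactly.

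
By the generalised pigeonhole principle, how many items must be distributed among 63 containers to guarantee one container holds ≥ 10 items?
n = (10 − 1)·63 + 1 = 568

By the generalised pigeonhole principle, to guarantee some box contains ≥ r objects we need more than (r − 1) · k objects total. Threshold: n = (r − 1) · k + 1. With r = 10 and k = 63: n = 9 · 63 + 1 = 567 + 1 = 568. For n = 567 = 9 · 63, we can put exactly 9 objects in every box, avoiding 10 in any single one — so 568 is tight.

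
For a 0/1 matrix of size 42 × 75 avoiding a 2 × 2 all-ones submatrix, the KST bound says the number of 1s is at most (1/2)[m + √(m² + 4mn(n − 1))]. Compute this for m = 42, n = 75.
z(42, 75; 2, 2) ≤ (1/2)[42 + √(42² + 4·42·75·74)] = (1/2)[42 + √934164] = 504.2608

Kővári–Sós–Turán: let r_1, ..., r_42 be the row sums and z = Σ r_i the total number of 1s. Each pair of columns can share at most one row with both entries 1 (else a 2×2 all-ones block appears), so Σ_i C(r_i, 2) ≤ C(75, 2) = 2775. By convexity Σ_i C(r_i, 2) ≥ 42·C(z/42, 2) = z(z − 42)/(2·42), giving z² − 42z − 42·75·74 ≤ 0 and hence z ≤ (1/2)[42 + √(1764 + 4·233100)] = (1/2)[42 + √934164] ≈ (1/2)(42 + 966.5216) = 504.2608.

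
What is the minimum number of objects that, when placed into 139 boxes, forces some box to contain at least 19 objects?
n = (19 − 1)·139 + 1 = 2503

By the generalised pigeonhole principle, to guarantee some box contains ≥ r objects we need more than (r − 1) · k objects total. Threshold: n = (r − 1) · k + 1. With r = 19 and k = 139: n = 18 · 139 + 1 = 2502 + 1 = 2503. For n = 2502 = 18 · 139, we can put exactly 18 objects in every box, avoiding 19 in any single one — so 2503 is tight.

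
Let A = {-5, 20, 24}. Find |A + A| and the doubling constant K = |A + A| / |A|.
K = |A + A| / |A| = 6/3 = 2

Enumerate A + A = {a + b : a, b ∈ A}. With |A| = 3, there are |A|^2 = 9 ordered sum pairs; collecting distinct values, A + A = {-10, 15, 19, 40, 44, 48}, so |A + A| = 6. Thus K = 6/3 = 2. For comparison, the minimum possible |A + A| over all 3-element sets is 2·3 − 1 = 5 (so min K = 5/3), attained only by arithmetic progressions.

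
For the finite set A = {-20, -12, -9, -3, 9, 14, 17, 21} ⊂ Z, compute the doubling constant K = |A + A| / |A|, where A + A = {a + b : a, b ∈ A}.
K = |A + A| / |A| = 32/8 = 4

Enumerate A + A = {a + b : a, b ∈ A}. With |A| = 8, there are |A|^2 = 64 ordered sum pairs; collecting distinct values, A + A = {-40, -32, -29, -24, -23, -21, -18, -15, -12, -11, -6, -3, 0, 1, 2, 5, 6, 8, 9, 11, 12, 14, 18, 23, 26, 28, 30, 31, 34, 35, 38, 42}, so |A + A| = 32. Thus K = 32/8 = 4. For comparison, the minimum possible |A + A| over all 8-element sets is 2·8 − 1 = 15 (so min K = 15/8), attained only by arithmetic progressions.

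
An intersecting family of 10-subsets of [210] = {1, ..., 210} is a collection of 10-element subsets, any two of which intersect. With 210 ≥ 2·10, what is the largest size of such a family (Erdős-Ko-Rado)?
max |F| = C(209, 9) = 1760806558963166

Erdős-Ko-Rado (1961): when n ≥ 2k, max |F| = C(n−1, k−1). The bound is attained by the star {A : i ∈ A} for any fixed i ∈ [n]. Here C(210−1, 10−1) = C(209, 9) = 1760806558963166.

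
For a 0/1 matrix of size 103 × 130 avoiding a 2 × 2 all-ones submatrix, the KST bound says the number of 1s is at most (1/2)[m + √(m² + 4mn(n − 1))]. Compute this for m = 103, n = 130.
z(103, 130; 2, 2) ≤ (1/2)[103 + √(103² + 4·103·130·129)] = (1/2)[103 + √6919849] = 1366.7803

Kővári–Sós–Turán: let r_1, ..., r_103 be the row sums and z = Σ r_i the total number of 1s. Each pair of columns can share at most one row with both entries 1 (else a 2×2 all-ones block appears), so Σ_i C(r_i, 2) ≤ C(130, 2) = 8385. By convexity Σ_i C(r_i, 2) ≥ 103·C(z/103, 2) = z(z − 103)/(2·103), giving z² − 103z − 103·130·129 ≤ 0 and hence z ≤ (1/2)[103 + √(10609 + 4·1727310)] = (1/2)[103 + √6919849] ≈ (1/2)(103 + 2630.5606) = 1366.7803.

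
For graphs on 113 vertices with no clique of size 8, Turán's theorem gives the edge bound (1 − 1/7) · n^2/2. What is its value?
Turán density bound = (6/7) · 113^2/2 = 38307/7 ≈ 5472.4286

Turán's theorem: ex(n, K_{r+1}) is achieved by the complete r-partite Turán graph T(n, r) with parts as balanced as possible, and is at most (1 − 1/r) · n^2/2. For r = 7, n = 113: the density bound is (6/7) · 12769/2 = 38307/7 ≈ 5472.4286. The integer-valued extremum is e(T(113, 7)) = 5472, which is strictly less than the density bound 38307/7 since 7 ∤ 113 (the parts of T(113, 7) cannot all be equal).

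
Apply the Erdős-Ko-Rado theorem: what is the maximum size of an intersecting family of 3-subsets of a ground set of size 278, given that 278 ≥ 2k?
max |F| = C(277, 2) = 38226

The Erdős-Ko-Rado theorem states: for n ≥ 2k, an intersecting family of k-subsets of an n-element set has size at most C(n − 1, k − 1), with equality for 'star' families {A ⊆ [n] : |A| = k, i ∈ A} (fix an element i). For n = 278, k = 3: C(277, 2) = 38226.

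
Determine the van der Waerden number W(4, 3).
W(4, 3) = 76

This is a classical value, W(4, 3) = 76, established by combining an explicit 4-colouring of {1, ..., 75} with no monochromatic 3-AP (giving the lower bound W(4, 3) > 75) and a finite case analysis / exhaustive computer search showing every 4-colouring of {1, ..., 76} has such an AP.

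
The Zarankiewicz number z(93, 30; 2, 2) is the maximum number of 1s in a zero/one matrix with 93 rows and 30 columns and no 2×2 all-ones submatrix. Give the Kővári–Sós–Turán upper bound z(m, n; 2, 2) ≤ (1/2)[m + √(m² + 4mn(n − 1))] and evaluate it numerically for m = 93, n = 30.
z(93, 30; 2, 2) ≤ (1/2)[93 + √(93² + 4·93·30·29)] = (1/2)[93 + √332289] = 334.7226

Kővári–Sós–Turán: let r_1, ..., r_93 be the row sums and z = Σ r_i the total number of 1s. Each pair of columns can share at most one row with both entries 1 (else a 2×2 all-ones block appears), so Σ_i C(r_i, 2) ≤ C(30, 2) = 435. By convexity Σ_i C(r_i, 2) ≥ 93·C(z/93, 2) = z(z − 93)/(2·93), giving z² − 93z − 93·30·29 ≤ 0 and hence z ≤ (1/2)[93 + √(8649 + 4·80910)] = (1/2)[93 + √332289] ≈ (1/2)(93 + 576.4451) = 334.7226.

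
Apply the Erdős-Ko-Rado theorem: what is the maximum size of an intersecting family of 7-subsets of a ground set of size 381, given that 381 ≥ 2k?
max |F| = C(380, 6) = 4019227348500

The Erdős-Ko-Rado theorem states: for n ≥ 2k, an intersecting family of k-subsets of an n-element set has size at most C(n − 1, k − 1), with equality for 'star' families {A ⊆ [n] : |A| = k, i ∈ A} (fix an element i). For n = 381, k = 7: C(380, 6) = 4019227348500.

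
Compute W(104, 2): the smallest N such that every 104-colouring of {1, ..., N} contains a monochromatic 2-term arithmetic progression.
W(104, 2) = 104 + 1 = 105

A 2-term AP is any pair of integers, so a monochromatic 2-AP exists iff some colour is used at least twice. With 104 colours, the colouring i ↦ i on {1, ..., 104} uses each colour once, avoiding any monochromatic pair, so W(104, 2) > 104. For {1, ..., 105}, pigeonhole forces two integers of the same colour, which form a monochromatic 2-AP. Hence W(104, 2) = 105.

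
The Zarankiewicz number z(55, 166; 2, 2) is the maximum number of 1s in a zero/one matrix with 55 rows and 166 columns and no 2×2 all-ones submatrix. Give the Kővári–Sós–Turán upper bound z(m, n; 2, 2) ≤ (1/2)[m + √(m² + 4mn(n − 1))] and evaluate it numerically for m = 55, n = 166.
z(55, 166; 2, 2) ≤ (1/2)[55 + √(55² + 4·55·166·165)] = (1/2)[55 + √6028825] = 1255.1833

Kővári–Sós–Turán: let r_1, ..., r_55 be the row sums and z = Σ r_i the total number of 1s. Each pair of columns can share at most one row with both entries 1 (else a 2×2 all-ones block appears), so Σ_i C(r_i, 2) ≤ C(166, 2) = 13695. By convexity Σ_i C(r_i, 2) ≥ 55·C(z/55, 2) = z(z − 55)/(2·55), giving z² − 55z − 55·166·165 ≤ 0 and hence z ≤ (1/2)[55 + √(3025 + 4·1506450)] = (1/2)[55 + √6028825] ≈ (1/2)(55 + 2455.3666) = 1255.1833.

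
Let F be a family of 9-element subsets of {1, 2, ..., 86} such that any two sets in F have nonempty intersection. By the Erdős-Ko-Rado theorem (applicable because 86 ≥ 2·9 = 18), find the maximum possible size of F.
max |F| = C(85, 8) = 48124511370

Erdős-Ko-Rado (1961): when n ≥ 2k, max |F| = C(n−1, k−1). The bound is attained by the star {A : i ∈ A} for any fixed i ∈ [n]. Here C(86−1, 9−1) = C(85, 8) = 48124511370.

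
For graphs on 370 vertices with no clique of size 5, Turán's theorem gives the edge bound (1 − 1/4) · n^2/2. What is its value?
Turán density bound = (3/4) · 370^2/2 = 102675/2 ≈ 51337.5

Turán's theorem: ex(n, K_{r+1}) is achieved by the complete r-partite Turán graph T(n, r) with parts as balanced as possible, and is at most (1 − 1/r) · n^2/2. For r = 4, n = 370: the density bound is (3/4) · 136900/2 = 102675/2 ≈ 51337.5. The integer-valued extremum is e(T(370, 4)) = 51337, which is strictly less than the density bound 102675/2 since 4 ∤ 370 (the parts of T(370, 4) cannot all be equal).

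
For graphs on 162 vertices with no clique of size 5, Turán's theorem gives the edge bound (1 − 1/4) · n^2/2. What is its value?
Turán density bound = (3/4) · 162^2/2 = 19683/2 ≈ 9841.5

Turán's theorem: ex(n, K_{r+1}) is achieved by the complete r-partite Turán graph T(n, r) with parts as balanced as possible, and is at most (1 − 1/r) · n^2/2. For r = 4, n = 162: the density bound is (3/4) · 26244/2 = 19683/2 ≈ 9841.5. The integer-valued extremum is e(T(162, 4)) = 9841, which is strictly less than the density bound 19683/2 since 4 ∤ 162 (the parts of T(162, 4) cannot all be equal).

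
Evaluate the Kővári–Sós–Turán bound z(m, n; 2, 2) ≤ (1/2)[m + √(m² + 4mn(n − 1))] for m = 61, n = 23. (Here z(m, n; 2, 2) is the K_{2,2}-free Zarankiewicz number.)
z(61, 23; 2, 2) ≤ (1/2)[61 + √(61² + 4·61·23·22)] = (1/2)[61 + √127185] = 208.815

Kővári–Sós–Turán: let r_1, ..., r_61 be the row sums and z = Σ r_i the total number of 1s. Each pair of columns can share at most one row with both entries 1 (else a 2×2 all-ones block appears), so Σ_i C(r_i, 2) ≤ C(23, 2) = 253. By convexity Σ_i C(r_i, 2) ≥ 61·C(z/61, 2) = z(z − 61)/(2·61), giving z² − 61z − 61·23·22 ≤ 0 and hence z ≤ (1/2)[61 + √(3721 + 4·30866)] = (1/2)[61 + √127185] ≈ (1/2)(61 + 356.6301) = 208.815.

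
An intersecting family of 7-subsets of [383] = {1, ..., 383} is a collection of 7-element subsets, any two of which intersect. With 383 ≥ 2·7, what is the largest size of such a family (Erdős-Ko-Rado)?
max |F| = C(382, 6) = 4148697778407

The Erdős-Ko-Rado theorem states: for n ≥ 2k, an intersecting family of k-subsets of an n-element set has size at most C(n − 1, k − 1), with equality for 'star' families {A ⊆ [n] : |A| = k, i ∈ A} (fix an element i). For n = 383, k = 7: C(382, 6) = 4148697778407.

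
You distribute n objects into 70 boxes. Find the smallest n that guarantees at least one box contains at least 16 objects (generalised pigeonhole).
n = (16 − 1)·70 + 1 = 1051

By the generalised pigeonhole principle, to guarantee some box contains ≥ r objects we need more than (r − 1) · k objects total. Threshold: n = (r − 1) · k + 1. With r = 16 and k = 70: n = 15 · 70 + 1 = 1050 + 1 = 1051. For n = 1050 = 15 · 70, we can put exactly 15 objects in every box, avoiding 16 in any single one — so 1051 is tight.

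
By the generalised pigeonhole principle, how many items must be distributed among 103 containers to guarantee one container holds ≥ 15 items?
n = (15 − 1)·103 + 1 = 1443

By the generalised pigeonhole principle, to guarantee some box contains ≥ r objects we need more than (r − 1) · k objects total. Threshold: n = (r − 1) · k + 1. With r = 15 and k = 103: n = 14 · 103 + 1 = 1442 + 1 = 1443. For n = 1442 = 14 · 103, we can put exactly 14 objects in every box, avoiding 15 in any single one — so 1443 is tight.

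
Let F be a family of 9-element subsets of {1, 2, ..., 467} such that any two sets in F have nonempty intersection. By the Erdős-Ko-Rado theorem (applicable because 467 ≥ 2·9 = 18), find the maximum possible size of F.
max |F| = C(466, 8) = 51919528028358870

The Erdős-Ko-Rado theorem states: for n ≥ 2k, an intersecting family of k-subsets of an n-element set has size at most C(n − 1, k − 1), with equality for 'star' families {A ⊆ [n] : |A| = k, i ∈ A} (fix an element i). For n = 467, k = 9: C(466, 8) = 51919528028358870.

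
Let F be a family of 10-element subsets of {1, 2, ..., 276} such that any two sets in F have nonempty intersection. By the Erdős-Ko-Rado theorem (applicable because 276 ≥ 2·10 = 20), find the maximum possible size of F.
max |F| = C(275, 9) = 21716166625145850

Erdős-Ko-Rado (1961): when n ≥ 2k, max |F| = C(n−1, k−1). The bound is attained by the star {A : i ∈ A} for any fixed i ∈ [n]. Here C(276−1, 10−1) = C(275, 9) = 21716166625145850.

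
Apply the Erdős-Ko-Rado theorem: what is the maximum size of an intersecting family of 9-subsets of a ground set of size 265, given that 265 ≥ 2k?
max |F| = C(264, 8) = 525783425977953

Erdős-Ko-Rado (1961): when n ≥ 2k, max |F| = C(n−1, k−1). The bound is attained by the star {A : i ∈ A} for any fixed i ∈ [n]. Here C(265−1, 9−1) = C(264, 8) = 525783425977953.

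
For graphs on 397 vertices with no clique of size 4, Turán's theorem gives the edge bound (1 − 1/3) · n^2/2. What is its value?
Turán density bound = (2/3) · 397^2/2 = 157609/3 ≈ 52536.3333

Turán's theorem: ex(n, K_{r+1}) is achieved by the complete r-partite Turán graph T(n, r) with parts as balanced as possible, and is at most (1 − 1/r) · n^2/2. For r = 3, n = 397: the density bound is (2/3) · 157609/2 = 157609/3 ≈ 52536.3333. The integer-valued extremum is e(T(397, 3)) = 52536, which is strictly less than the density bound 157609/3 since 3 ∤ 397 (the parts of T(397, 3) cannot all be equal).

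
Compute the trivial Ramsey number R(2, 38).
R(2, 38) = 38

R(2, k) = k for all k ≥ 2: in a 2-colouring of K_k, either some edge is red (a red K_2) or all edges are blue (a blue K_k). And K_{37} coloured all-blue has no blue K_38, so R(2, 38) > 37. Hence R(2, 38) = 38.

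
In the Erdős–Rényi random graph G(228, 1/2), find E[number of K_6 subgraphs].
E[# K_6] = C(228, 6) · (1/2)^C(6, 2) = 182587922160 / 2^15 = 11411745135/2048 ≈ 5572141.179199

For each 6-subset S of vertices (there are C(228, 6) = 182587922160 such S), let X_S = 1 if S induces a K_6 (all C(6, 2) = 15 edges present). Then P(X_S = 1) = (1/2)^15 = 1/32768. By linearity of expectation, E[# K_6] = C(228, 6) · (1/2)^15 = 182587922160 / 32768 = 11411745135/2048 ≈ 5572141.179199.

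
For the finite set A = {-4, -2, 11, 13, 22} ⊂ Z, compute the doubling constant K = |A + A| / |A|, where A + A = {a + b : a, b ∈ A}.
K = |A + A| / |A| = 14/5

Enumerate A + A = {a + b : a, b ∈ A}. With |A| = 5, there are |A|^2 = 25 ordered sum pairs; collecting distinct values, A + A = {-8, -6, -4, 7, 9, 11, 18, 20, 22, 24, 26, 33, 35, 44}, so |A + A| = 14. Thus K = 14/5. For comparison, the minimum possible |A + A| over all 5-element sets is 2·5 − 1 = 9 (so min K = 9/5), attained only by arithmetic progressions.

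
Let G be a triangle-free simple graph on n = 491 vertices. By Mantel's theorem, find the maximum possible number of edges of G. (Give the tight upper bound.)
ex(491, K_3) = ⌊491^2/4⌋ = 60270

Mantel (1907): a triangle-free graph on n vertices has at most ⌊n^2/4⌋ edges, with equality for the complete bipartite graph K_{⌊n/2⌋, ⌈n/2⌉}. For n = 491: ⌊491^2/4⌋ = ⌊241081/4⌋ = 60270. The extremal graph is K_{245, 246}, which has 245·246 = 60270 edges.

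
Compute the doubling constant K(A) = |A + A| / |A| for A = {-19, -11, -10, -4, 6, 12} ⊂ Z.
K = |A + A| / |A| = 20/6 = 10/3

Enumerate A + A = {a + b : a, b ∈ A}. With |A| = 6, there are |A|^2 = 36 ordered sum pairs; collecting distinct values, A + A = {-38, -30, -29, -23, -22, -21, -20, -15, -14, -13, -8, -7, -5, -4, 1, 2, 8, 12, 18, 24}, so |A + A| = 20. Thus K = 20/6 = 10/3. For comparison, the minimum possible |A + A| over all 6-element sets is 2·6 − 1 = 11 (so min K = 11/6), attained only by arithmetic progressions.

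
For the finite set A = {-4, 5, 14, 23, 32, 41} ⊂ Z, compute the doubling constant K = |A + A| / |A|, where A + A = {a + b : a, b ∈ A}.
K = |A + A| / |A| = 11/6

Enumerate A + A = {a + b : a, b ∈ A}. With |A| = 6, there are |A|^2 = 36 ordered sum pairs; collecting distinct values, A + A = {-8, 1, 10, 19, 28, 37, 46, 55, 64, 73, 82}, so |A + A| = 11. Thus K = 11/6. Here |A + A| = 2|A| − 1 = 11, the minimum possible — so K = 11/6 is minimal, which holds iff A is an arithmetic progression.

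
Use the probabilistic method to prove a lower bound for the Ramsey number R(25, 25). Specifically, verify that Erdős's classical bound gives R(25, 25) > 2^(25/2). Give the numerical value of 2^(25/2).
2^(25/2) = 5792.6188; so R(25, 25) > 5792.6188

Colour each edge of K_n uniformly at random with red/blue. The expected number of monochromatic K_25 is C(n, 25) · 2 · 2^(−C(25,2)). If C(n, 25) · 2^(1 − C(25,2)) < 1, then with positive probability no monochromatic K_25 exists, so R(25, 25) > n. The standard estimate C(n, 25) ≤ n^25/25! shows this inequality holds whenever n ≤ 2^(25/2) (since 25! · 2^(C(25,2) − 1) > 2^(25^2/2) ≥ n^25). Hence R(25, 25) > 2^(25/2) = 5792.6188.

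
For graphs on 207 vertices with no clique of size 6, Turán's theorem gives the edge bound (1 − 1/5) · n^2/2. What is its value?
Turán density bound = (4/5) · 207^2/2 = 85698/5 ≈ 17139.6

Turán's theorem: ex(n, K_{r+1}) is achieved by the complete r-partite Turán graph T(n, r) with parts as balanced as possible, and is at most (1 − 1/r) · n^2/2. For r = 5, n = 207: the density bound is (4/5) · 42849/2 = 85698/5 ≈ 17139.6. The integer-valued extremum is e(T(207, 5)) = 17139, which is strictly less than the density bound 85698/5 since 5 ∤ 207 (the parts of T(207, 5) cannot all be equal).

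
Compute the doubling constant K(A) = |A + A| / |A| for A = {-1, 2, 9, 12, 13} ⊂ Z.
K = |A + A| / |A| = 14/5

Enumerate A + A = {a + b : a, b ∈ A}. With |A| = 5, there are |A|^2 = 25 ordered sum pairs; collecting distinct values, A + A = {-2, 1, 4, 8, 11, 12, 14, 15, 18, 21, 22, 24, 25, 26}, so |A + A| = 14. Thus K = 14/5. For comparison, the minimum possible |A + A| over all 5-element sets is 2·5 − 1 = 9 (so min K = 9/5), attained only by arithmetic progressions.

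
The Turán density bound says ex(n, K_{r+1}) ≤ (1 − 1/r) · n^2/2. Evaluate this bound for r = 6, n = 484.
Turán density bound = (5/6) · 484^2/2 = 292820/3 ≈ 97606.6667

Turán's theorem: ex(n, K_{r+1}) is achieved by the complete r-partite Turán graph T(n, r) with parts as balanced as possible, and is at most (1 − 1/r) · n^2/2. For r = 6, n = 484: the density bound is (5/6) · 234256/2 = 292820/3 ≈ 97606.6667. The integer-valued extremum is e(T(484, 6)) = 97606, which is strictly less than the density bound 292820/3 since 6 ∤ 484 (the parts of T(484, 6) cannot all be equal).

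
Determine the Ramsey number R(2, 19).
R(2, 19) = 19

R(2, k) = k for all k ≥ 2: in a 2-colouring of K_k, either some edge is red (a red K_2) or all edges are blue (a blue K_k). And K_{18} coloured all-blue has no blue K_19, so R(2, 19) > 18. Hence R(2, 19) = 19.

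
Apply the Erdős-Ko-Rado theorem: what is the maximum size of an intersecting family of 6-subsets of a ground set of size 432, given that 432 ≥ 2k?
max |F| = C(431, 5) = 121085855891

The Erdős-Ko-Rado theorem states: for n ≥ 2k, an intersecting family of k-subsets of an n-element set has size at most C(n − 1, k − 1), with equality for 'star' families {A ⊆ [n] : |A| = k, i ∈ A} (fix an element i). For n = 432, k = 6: C(431, 5) = 121085855891.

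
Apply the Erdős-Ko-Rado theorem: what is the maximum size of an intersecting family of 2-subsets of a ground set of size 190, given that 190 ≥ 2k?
max |F| = C(189, 1) = 189

The Erdős-Ko-Rado theorem states: for n ≥ 2k, an intersecting family of k-subsets of an n-element set has size at most C(n − 1, k − 1), with equality for 'star' families {A ⊆ [n] : |A| = k, i ∈ A} (fix an element i). For n = 190, k = 2: C(189, 1) = 189.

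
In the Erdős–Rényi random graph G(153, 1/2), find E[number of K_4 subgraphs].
E[# K_4] = C(153, 4) · (1/2)^C(4, 2) = 21947850 / 2^6 = 10973925/32 = 342935.15625

For each 4-subset S of vertices (there are C(153, 4) = 21947850 such S), let X_S = 1 if S induces a K_4 (all C(4, 2) = 6 edges present). Then P(X_S = 1) = (1/2)^6 = 1/64. By linearity of expectation, E[# K_4] = C(153, 4) · (1/2)^6 = 21947850 / 64 = 10973925/32 = 342935.15625.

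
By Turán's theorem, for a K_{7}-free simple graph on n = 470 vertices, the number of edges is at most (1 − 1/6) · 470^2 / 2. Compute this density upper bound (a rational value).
Turán density bound = (5/6) · 470^2/2 = 276125/3 ≈ 92041.6667

Turán's theorem: ex(n, K_{r+1}) is achieved by the complete r-partite Turán graph T(n, r) with parts as balanced as possible, and is at most (1 − 1/r) · n^2/2. For r = 6, n = 470: the density bound is (5/6) · 220900/2 = 276125/3 ≈ 92041.6667. The integer-valued extremum is e(T(470, 6)) = 92041, which is strictly less than the density bound 276125/3 since 6 ∤ 470 (the parts of T(470, 6) cannot all be equal).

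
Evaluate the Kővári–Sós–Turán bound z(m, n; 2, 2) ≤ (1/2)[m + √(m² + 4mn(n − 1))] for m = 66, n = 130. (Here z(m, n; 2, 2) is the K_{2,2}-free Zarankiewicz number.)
z(66, 130; 2, 2) ≤ (1/2)[66 + √(66² + 4·66·130·129)] = (1/2)[66 + √4431636] = 1085.5726

Kővári–Sós–Turán: let r_1, ..., r_66 be the row sums and z = Σ r_i the total number of 1s. Each pair of columns can share at most one row with both entries 1 (else a 2×2 all-ones block appears), so Σ_i C(r_i, 2) ≤ C(130, 2) = 8385. By convexity Σ_i C(r_i, 2) ≥ 66·C(z/66, 2) = z(z − 66)/(2·66), giving z² − 66z − 66·130·129 ≤ 0 and hence z ≤ (1/2)[66 + √(4356 + 4·1106820)] = (1/2)[66 + √4431636] ≈ (1/2)(66 + 2105.1451) = 1085.5726.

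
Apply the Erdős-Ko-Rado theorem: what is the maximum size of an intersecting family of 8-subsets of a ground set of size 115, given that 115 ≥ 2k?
max |F| = C(114, 7) = 41146859952

The Erdős-Ko-Rado theorem states: for n ≥ 2k, an intersecting family of k-subsets of an n-element set has size at most C(n − 1, k − 1), with equality for 'star' families {A ⊆ [n] : |A| = k, i ∈ A} (fix an element i). For n = 115, k = 8: C(114, 7) = 41146859952.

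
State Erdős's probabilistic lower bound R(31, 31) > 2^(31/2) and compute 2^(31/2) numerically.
2^(31/2) = 46340.95; so R(31, 31) > 46340.95

Colour each edge of K_n uniformly at random with red/blue. The expected number of monochromatic K_31 is C(n, 31) · 2 · 2^(−C(31,2)). If C(n, 31) · 2^(1 − C(31,2)) < 1, then with positive probability no monochromatic K_31 exists, so R(31, 31) > n. The standard estimate C(n, 31) ≤ n^31/31! shows this inequality holds whenever n ≤ 2^(31/2) (since 31! · 2^(C(31,2) − 1) > 2^(31^2/2) ≥ n^31). Hence R(31, 31) > 2^(31/2) = 46340.95.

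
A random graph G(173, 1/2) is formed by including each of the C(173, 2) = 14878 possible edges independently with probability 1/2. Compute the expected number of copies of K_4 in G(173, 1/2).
E[# K_4] = C(173, 4) · (1/2)^C(4, 2) = 36041955 / 2^6 = 563155.546875

For each 4-subset S of vertices (there are C(173, 4) = 36041955 such S), let X_S = 1 if S induces a K_4 (all C(4, 2) = 6 edges present). Then P(X_S = 1) = (1/2)^6 = 1/64. By linearity of expectation, E[# K_4] = C(173, 4) · (1/2)^6 = 36041955 / 64 = 563155.546875.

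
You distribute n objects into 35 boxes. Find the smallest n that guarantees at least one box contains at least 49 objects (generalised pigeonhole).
n = (49 − 1)·35 + 1 = 1681

By the generalised pigeonhole principle, to guarantee some box contains ≥ r objects we need more than (r − 1) · k objects total. Threshold: n = (r − 1) · k + 1. With r = 49 and k = 35: n = 48 · 35 + 1 = 1680 + 1 = 1681. For n = 1680 = 48 · 35, we can put exactly 48 objects in every box, avoiding 49 in any single one — so 1681 is tight.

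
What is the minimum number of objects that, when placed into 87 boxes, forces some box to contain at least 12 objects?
n = (12 − 1)·87 + 1 = 958

By the generalised pigeonhole principle, to guarantee some box contains ≥ r objects we need more than (r − 1) · k objects total. Threshold: n = (r − 1) · k + 1. With r = 12 and k = 87: n = 11 · 87 + 1 = 957 + 1 = 958. For n = 957 = 11 · 87, we can put exactly 11 objects in every box, avoiding 12 in any single one — so 958 is tight.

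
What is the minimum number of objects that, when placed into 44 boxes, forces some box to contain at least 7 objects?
n = (7 − 1)·44 + 1 = 265

By the generalised pigeonhole principle, to guarantee some box contains ≥ r objects we need more than (r − 1) · k objects total. Threshold: n = (r − 1) · k + 1. With r = 7 and k = 44: n = 6 · 44 + 1 = 264 + 1 = 265. For n = 264 = 6 · 44, we can put exactly 6 objects in every box, avoiding 7 in any single one — so 265 is tight.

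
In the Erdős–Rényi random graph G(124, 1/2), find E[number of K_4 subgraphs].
E[# K_4] = C(124, 4) · (1/2)^C(4, 2) = 9381251 / 2^6 = 146582.046875

For each 4-subset S of vertices (there are C(124, 4) = 9381251 such S), let X_S = 1 if S induces a K_4 (all C(4, 2) = 6 edges present). Then P(X_S = 1) = (1/2)^6 = 1/64. By linearity of expectation, E[# K_4] = C(124, 4) · (1/2)^6 = 9381251 / 64 = 146582.046875.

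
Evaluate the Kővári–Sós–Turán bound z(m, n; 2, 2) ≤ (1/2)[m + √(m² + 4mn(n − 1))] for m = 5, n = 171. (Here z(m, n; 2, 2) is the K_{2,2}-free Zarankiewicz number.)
z(5, 171; 2, 2) ≤ (1/2)[5 + √(5² + 4·5·171·170)] = (1/2)[5 + √581425] = 383.7561

Kővári–Sós–Turán: let r_1, ..., r_5 be the row sums and z = Σ r_i the total number of 1s. Each pair of columns can share at most one row with both entries 1 (else a 2×2 all-ones block appears), so Σ_i C(r_i, 2) ≤ C(171, 2) = 14535. By convexity Σ_i C(r_i, 2) ≥ 5·C(z/5, 2) = z(z − 5)/(2·5), giving z² − 5z − 5·171·170 ≤ 0 and hence z ≤ (1/2)[5 + √(25 + 4·145350)] = (1/2)[5 + √581425] ≈ (1/2)(5 + 762.5123) = 383.7561.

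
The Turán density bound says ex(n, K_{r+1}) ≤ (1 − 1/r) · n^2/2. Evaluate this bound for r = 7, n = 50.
Turán density bound = (6/7) · 50^2/2 = 7500/7 ≈ 1071.4286

Turán's theorem: ex(n, K_{r+1}) is achieved by the complete r-partite Turán graph T(n, r) with parts as balanced as possible, and is at most (1 − 1/r) · n^2/2. For r = 7, n = 50: the density bound is (6/7) · 2500/2 = 7500/7 ≈ 1071.4286. The integer-valued extremum is e(T(50, 7)) = 1071, which is strictly less than the density bound 7500/7 since 7 ∤ 50 (the parts of T(50, 7) cannot all be equal).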